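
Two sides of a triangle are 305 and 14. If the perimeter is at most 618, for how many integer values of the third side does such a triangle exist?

8

Triangle inequality: 291 < x < 319. Perimeter ≤ 618 gives x ≤ 618 − 305 − 14 = 299.
So 291 < x ≤ 299; integers 292 through 299: 8 values.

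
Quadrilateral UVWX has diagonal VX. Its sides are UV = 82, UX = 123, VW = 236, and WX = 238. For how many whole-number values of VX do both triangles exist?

163

From triangle UVX: 41 < VX < 205.
From triangle WVX: 2 < VX < 474.
Intersection: 41 < VX < 205, so integers 42 through 204: 163 values.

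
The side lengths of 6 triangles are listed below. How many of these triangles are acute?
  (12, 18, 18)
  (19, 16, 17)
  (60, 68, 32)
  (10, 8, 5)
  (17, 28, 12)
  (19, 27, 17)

2

(12,18,18): 12²+18² = 468 > 324 = 18² → acute
(19,16,17): 16²+17² = 545 > 361 = 19² → acute
(60,68,32): 32²+60² = 4624 = 68² → right
(10,8,5): 5²+8² = 89 < 100 = 10² → obtuse
(17,28,12): 12²+17² = 433 < 784 = 28² → obtuse
(19,27,17): 17²+19² = 650 < 729 = 27² → obtuse
2 of the 6 are acute.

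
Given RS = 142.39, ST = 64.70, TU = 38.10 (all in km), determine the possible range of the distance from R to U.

39.59 ≤ RU ≤ 245.19 km

The maximum is all hops collinear in one direction: 142.39 + 64.70 + 38.10 = 245.19.
The longest hop is 142.39; the others sum to 102.80. Folding the others back against it leaves at least 142.39 − 102.80 = 39.59.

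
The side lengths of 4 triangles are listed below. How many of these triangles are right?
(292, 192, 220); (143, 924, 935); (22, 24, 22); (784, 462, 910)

3

(292,192,220): 192²+220² = 85264 = 292² → right
(143,924,935): 143²+924² = 874225 = 935² → right
(22,24,22): 22²+22² = 968 > 576 = 24² → acute
(784,462,910): 462²+784² = 828100 = 910² → right
3 of the 4 are right.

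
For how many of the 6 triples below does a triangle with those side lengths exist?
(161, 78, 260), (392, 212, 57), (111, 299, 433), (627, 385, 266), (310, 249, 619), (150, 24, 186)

1

(78,161,260): 78+161 ≤ 260 → not valid
(57,212,392): 57+212 ≤ 392 → not valid
(111,299,433): 111+299 ≤ 433 → not valid
(266,385,627): 266+385 > 627 → valid
(249,310,619): 249+310 ≤ 619 → not valid
(24,150,186): 24+150 ≤ 186 → not valid
1 of the 6 triples forms a triangle.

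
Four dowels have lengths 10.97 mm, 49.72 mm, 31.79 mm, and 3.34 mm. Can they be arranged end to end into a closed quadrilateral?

For a quadrilateral, each side must be shorter than the sum of the others.
Here the longest side is 49.72, but the remaining 3 sides sum to only 46.10.

No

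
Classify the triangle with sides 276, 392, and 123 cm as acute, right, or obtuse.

obtuse

Compare the square of the longest side to the sum of squares of the other two: 123² + 276² = 91305 < 153664 = 392².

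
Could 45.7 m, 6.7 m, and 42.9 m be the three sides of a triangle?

The longest side is 45.7, and the other two sum to 49.6.
Since 49.6 > 45.7, the triangle inequality holds.

Yes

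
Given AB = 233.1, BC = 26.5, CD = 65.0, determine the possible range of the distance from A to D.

141.6 ≤ AD ≤ 324.6

The maximum is all hops collinear in one direction: 233.1 + 26.5 + 65.0 = 324.6.
The longest hop is 233.1; the others sum to 91.5. Folding the others back against it leaves at least 233.1 − 91.5 = 141.6.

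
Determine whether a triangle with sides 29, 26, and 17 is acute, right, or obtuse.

acute

Compare the square of the longest side to the sum of squares of the other two: 17² + 26² = 965 > 841 = 29².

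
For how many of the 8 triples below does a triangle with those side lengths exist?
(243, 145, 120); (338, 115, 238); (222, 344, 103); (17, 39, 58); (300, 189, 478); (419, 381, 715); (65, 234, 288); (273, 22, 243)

(120,145,243): 120+145 > 243 → valid
(115,238,338): 115+238 > 338 → valid
(103,222,344): 103+222 ≤ 344 → not valid
(17,39,58): 17+39 ≤ 58 → not valid
(189,300,478): 189+300 > 478 → valid
(381,419,715): 381+419 > 715 → valid
(65,234,288): 65+234 > 288 → valid
(22,243,273): 22+243 ≤ 273 → not valid
5 of the 8 triples form a triangle.

5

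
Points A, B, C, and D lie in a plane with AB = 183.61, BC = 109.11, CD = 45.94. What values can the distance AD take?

28.56 ≤ AD ≤ 338.66

The maximum is all hops collinear in one direction: 183.61 + 109.11 + 45.94 = 338.66.
The longest hop is 183.61; the others sum to 155.05. Folding the others back against it leaves at least 183.61 − 155.05 = 28.56.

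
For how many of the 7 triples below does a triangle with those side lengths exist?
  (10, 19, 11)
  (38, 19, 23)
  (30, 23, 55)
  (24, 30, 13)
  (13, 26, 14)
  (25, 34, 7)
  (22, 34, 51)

5

(10,11,19): 10+11 > 19 → valid
(19,23,38): 19+23 > 38 → valid
(23,30,55): 23+30 ≤ 55 → not valid
(13,24,30): 13+24 > 30 → valid
(13,14,26): 13+14 > 26 → valid
(7,25,34): 7+25 ≤ 34 → not valid
(22,34,51): 22+34 > 51 → valid
5 of the 7 triples form a triangle.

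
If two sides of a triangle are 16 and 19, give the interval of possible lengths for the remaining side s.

3 < s < 35

By the triangle inequality, s must be less than 16 + 19 = 35 and greater than |16 − 19| = 3.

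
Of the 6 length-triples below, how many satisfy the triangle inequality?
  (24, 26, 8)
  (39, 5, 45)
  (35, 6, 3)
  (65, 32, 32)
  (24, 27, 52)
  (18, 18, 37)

1

(8,24,26): 8+24 > 26 → valid
(5,39,45): 5+39 ≤ 45 → not valid
(3,6,35): 3+6 ≤ 35 → not valid
(32,32,65): 32+32 ≤ 65 → not valid
(24,27,52): 24+27 ≤ 52 → not valid
(18,18,37): 18+18 ≤ 37 → not valid
1 of the 6 triples forms a triangle.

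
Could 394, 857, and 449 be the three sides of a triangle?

The longest side is 857, but the other two sum to only 843.
843 < 857, so the triangle inequality fails.

No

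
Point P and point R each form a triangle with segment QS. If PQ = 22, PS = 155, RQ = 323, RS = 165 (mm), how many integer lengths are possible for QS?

From triangle PQS: 133 < QS < 177.
From triangle RQS: 158 < QS < 488.
Intersection: 158 < QS < 177, so integers 159 through 176: 18 values.

18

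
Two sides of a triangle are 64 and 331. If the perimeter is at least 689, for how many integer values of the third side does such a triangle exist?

Triangle inequality: 267 < x < 395. Perimeter ≥ 689 gives x ≥ 689 − 64 − 331 = 294.
So 294 ≤ x < 395; integers 294 through 394: 101 values.

101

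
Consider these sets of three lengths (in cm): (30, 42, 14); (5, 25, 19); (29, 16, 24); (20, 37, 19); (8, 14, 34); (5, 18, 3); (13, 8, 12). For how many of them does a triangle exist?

(14,30,42): 14+30 > 42 → valid
(5,19,25): 5+19 ≤ 25 → not valid
(16,24,29): 16+24 > 29 → valid
(19,20,37): 19+20 > 37 → valid
(8,14,34): 8+14 ≤ 34 → not valid
(3,5,18): 3+5 ≤ 18 → not valid
(8,12,13): 8+12 > 13 → valid
4 of the 7 triples form a triangle.

4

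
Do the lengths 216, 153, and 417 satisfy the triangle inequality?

The longest side is 417, but the other two sum to only 369.
369 < 417, so the triangle inequality fails.

No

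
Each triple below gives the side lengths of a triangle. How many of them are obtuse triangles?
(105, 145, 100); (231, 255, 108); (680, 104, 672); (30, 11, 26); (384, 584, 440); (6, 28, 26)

(105,145,100): 100²+105² = 21025 = 145² → right
(231,255,108): 108²+231² = 65025 = 255² → right
(680,104,672): 104²+672² = 462400 = 680² → right
(30,11,26): 11²+26² = 797 < 900 = 30² → obtuse
(384,584,440): 384²+440² = 341056 = 584² → right
(6,28,26): 6²+26² = 712 < 784 = 28² → obtuse
2 of the 6 are obtuse.

2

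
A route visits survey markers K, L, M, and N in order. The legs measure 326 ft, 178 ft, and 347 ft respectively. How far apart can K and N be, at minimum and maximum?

0 ≤ KN ≤ 851 ft

The maximum is all hops collinear in one direction: 326 + 178 + 347 = 851.
The longest hop is 347; the others sum to 504. Since 347 ≤ 504, the path can fold back on itself completely, so the minimum distance is 0.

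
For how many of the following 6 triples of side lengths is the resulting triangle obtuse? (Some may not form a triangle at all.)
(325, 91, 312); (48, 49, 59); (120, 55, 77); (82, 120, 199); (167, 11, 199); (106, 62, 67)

3

(325,91,312): 91²+312² = 105625 = 325² → right
(48,49,59): 48²+49² = 4705 > 3481 = 59² → acute
(120,55,77): 55²+77² = 8954 < 14400 = 120² → obtuse
(82,120,199): 82²+120² = 21124 < 39601 = 199² → obtuse
(167,11,199): 11+167 ≤ 199, not a triangle
(106,62,67): 62²+67² = 8333 < 11236 = 106² → obtuse
3 of the 6 are obtuse.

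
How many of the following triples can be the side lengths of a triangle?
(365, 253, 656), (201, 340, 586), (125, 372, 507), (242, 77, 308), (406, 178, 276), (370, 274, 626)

(253,365,656): 253+365 ≤ 656 → not valid
(201,340,586): 201+340 ≤ 586 → not valid
(125,372,507): 125+372 ≤ 507 → not valid
(77,242,308): 77+242 > 308 → valid
(178,276,406): 178+276 > 406 → valid
(274,370,626): 274+370 > 626 → valid
3 of the 6 triples form a triangle.

3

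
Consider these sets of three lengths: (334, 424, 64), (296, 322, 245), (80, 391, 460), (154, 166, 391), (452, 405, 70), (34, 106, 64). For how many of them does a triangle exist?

(64,334,424): 64+334 ≤ 424 → not valid
(245,296,322): 245+296 > 322 → valid
(80,391,460): 80+391 > 460 → valid
(154,166,391): 154+166 ≤ 391 → not valid
(70,405,452): 70+405 > 452 → valid
(34,64,106): 34+64 ≤ 106 → not valid
3 of the 6 triples form a triangle.

3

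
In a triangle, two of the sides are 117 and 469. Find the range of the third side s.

352 < s < 586

By the triangle inequality, s must be less than 117 + 469 = 586 and greater than |117 − 469| = 352.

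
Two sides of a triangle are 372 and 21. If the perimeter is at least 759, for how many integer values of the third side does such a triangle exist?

27

Triangle inequality: 351 < x < 393. Perimeter ≥ 759 gives x ≥ 759 − 372 − 21 = 366.
So 366 ≤ x < 393; integers 366 through 392: 27 values.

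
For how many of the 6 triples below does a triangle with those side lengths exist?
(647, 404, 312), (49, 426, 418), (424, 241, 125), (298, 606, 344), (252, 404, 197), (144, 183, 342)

4

(312,404,647): 312+404 > 647 → valid
(49,418,426): 49+418 > 426 → valid
(125,241,424): 125+241 ≤ 424 → not valid
(298,344,606): 298+344 > 606 → valid
(197,252,404): 197+252 > 404 → valid
(144,183,342): 144+183 ≤ 342 → not valid
4 of the 6 triples form a triangle.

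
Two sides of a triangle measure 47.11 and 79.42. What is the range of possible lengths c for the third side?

By the triangle inequality, c must be less than 47.11 + 79.42 = 126.53 and greater than |47.11 − 79.42| = 32.31.

32.31 < c < 126.53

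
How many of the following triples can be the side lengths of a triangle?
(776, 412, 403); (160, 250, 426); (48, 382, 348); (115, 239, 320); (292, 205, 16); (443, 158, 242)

3

(403,412,776): 403+412 > 776 → valid
(160,250,426): 160+250 ≤ 426 → not valid
(48,348,382): 48+348 > 382 → valid
(115,239,320): 115+239 > 320 → valid
(16,205,292): 16+205 ≤ 292 → not valid
(158,242,443): 158+242 ≤ 443 → not valid
3 of the 6 triples form a triangle.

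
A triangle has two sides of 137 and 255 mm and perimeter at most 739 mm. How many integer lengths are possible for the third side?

229

Triangle inequality: 118 < x < 392. Perimeter ≤ 739 gives x ≤ 739 − 137 − 255 = 347.
So 118 < x ≤ 347; integers 119 through 347: 229 values.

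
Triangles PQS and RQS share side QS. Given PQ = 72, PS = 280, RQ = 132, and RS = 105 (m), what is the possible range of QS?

From triangle PQS: |72 − 280| < QS < 72 + 280, i.e. 208 < QS < 352.
From triangle RQS: 27 < QS < 237.
Both must hold, so QS lies in the intersection.

208 < QS < 237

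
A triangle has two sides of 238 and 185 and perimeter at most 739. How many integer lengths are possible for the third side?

Triangle inequality: 53 < x < 423. Perimeter ≤ 739 gives x ≤ 739 − 238 − 185 = 316.
So 53 < x ≤ 316; integers 54 through 316: 263 values.

263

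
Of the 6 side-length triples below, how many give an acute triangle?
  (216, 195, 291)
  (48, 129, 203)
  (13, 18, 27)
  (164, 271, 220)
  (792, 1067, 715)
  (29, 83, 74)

(216,195,291): 195²+216² = 84681 = 291² → right
(48,129,203): 48+129 ≤ 203, not a triangle
(13,18,27): 13²+18² = 493 < 729 = 27² → obtuse
(164,271,220): 164²+220² = 75296 > 73441 = 271² → acute
(792,1067,715): 715²+792² = 1138489 = 1067² → right
(29,83,74): 29²+74² = 6317 < 6889 = 83² → obtuse
1 of the 6 is acute.

1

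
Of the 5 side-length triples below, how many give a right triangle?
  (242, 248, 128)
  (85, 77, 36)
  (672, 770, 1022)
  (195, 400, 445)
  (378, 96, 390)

4

(242,248,128): 128²+242² = 74948 > 61504 = 248² → acute
(85,77,36): 36²+77² = 7225 = 85² → right
(672,770,1022): 672²+770² = 1044484 = 1022² → right
(195,400,445): 195²+400² = 198025 = 445² → right
(378,96,390): 96²+378² = 152100 = 390² → right
4 of the 5 are right.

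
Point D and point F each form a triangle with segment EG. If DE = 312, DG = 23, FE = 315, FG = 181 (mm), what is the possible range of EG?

289 < EG < 335

From triangle DEG: |312 − 23| < EG < 312 + 23, i.e. 289 < EG < 335.
From triangle FEG: 134 < EG < 496.
Both must hold, so EG lies in the intersection.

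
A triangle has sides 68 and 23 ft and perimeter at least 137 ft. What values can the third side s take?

46 ≤ s < 91

Triangle inequality alone gives 45 < s < 91.
The perimeter condition gives s ≥ 137 − 68 − 23 = 46.
Intersecting the two: 46 ≤ s < 91.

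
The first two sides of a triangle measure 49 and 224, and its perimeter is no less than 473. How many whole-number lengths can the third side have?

73

Triangle inequality: 175 < x < 273. Perimeter ≥ 473 gives x ≥ 473 − 49 − 224 = 200.
So 200 ≤ x < 273; integers 200 through 272: 73 values.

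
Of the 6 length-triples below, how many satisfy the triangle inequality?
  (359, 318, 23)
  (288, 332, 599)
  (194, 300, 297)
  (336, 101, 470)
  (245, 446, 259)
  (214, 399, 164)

3

(23,318,359): 23+318 ≤ 359 → not valid
(288,332,599): 288+332 > 599 → valid
(194,297,300): 194+297 > 300 → valid
(101,336,470): 101+336 ≤ 470 → not valid
(245,259,446): 245+259 > 446 → valid
(164,214,399): 164+214 ≤ 399 → not valid
3 of the 6 triples form a triangle.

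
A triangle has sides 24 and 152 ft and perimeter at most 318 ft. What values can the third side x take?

Triangle inequality alone gives 128 < x < 176.
The perimeter condition gives x ≤ 318 − 24 − 152 = 142.
Intersecting the two: 128 < x ≤ 142.

128 < x ≤ 142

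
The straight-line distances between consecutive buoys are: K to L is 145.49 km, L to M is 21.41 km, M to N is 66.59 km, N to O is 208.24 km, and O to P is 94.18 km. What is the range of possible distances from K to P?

The maximum is all hops collinear in one direction: 145.49 + 21.41 + 66.59 + 208.24 + 94.18 = 535.91.
The longest hop is 208.24; the others sum to 327.67. Since 208.24 ≤ 327.67, the path can fold back on itself completely, so the minimum distance is 0.

0 ≤ KP ≤ 535.91 km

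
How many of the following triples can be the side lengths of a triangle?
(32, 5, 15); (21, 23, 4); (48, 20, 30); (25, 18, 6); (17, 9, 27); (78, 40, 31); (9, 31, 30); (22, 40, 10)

(5,15,32): 5+15 ≤ 32 → not valid
(4,21,23): 4+21 > 23 → valid
(20,30,48): 20+30 > 48 → valid
(6,18,25): 6+18 ≤ 25 → not valid
(9,17,27): 9+17 ≤ 27 → not valid
(31,40,78): 31+40 ≤ 78 → not valid
(9,30,31): 9+30 > 31 → valid
(10,22,40): 10+22 ≤ 40 → not valid
3 of the 8 triples form a triangle.

3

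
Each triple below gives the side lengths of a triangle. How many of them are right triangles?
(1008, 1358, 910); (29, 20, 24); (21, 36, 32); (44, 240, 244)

2

(1008,1358,910): 910²+1008² = 1844164 = 1358² → right
(29,20,24): 20²+24² = 976 > 841 = 29² → acute
(21,36,32): 21²+32² = 1465 > 1296 = 36² → acute
(44,240,244): 44²+240² = 59536 = 244² → right
2 of the 4 are right.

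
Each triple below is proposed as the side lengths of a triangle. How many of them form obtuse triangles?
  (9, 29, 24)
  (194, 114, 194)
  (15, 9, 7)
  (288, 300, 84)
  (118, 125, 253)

2

(9,29,24): 9²+24² = 657 < 841 = 29² → obtuse
(194,114,194): 114²+194² = 50632 > 37636 = 194² → acute
(15,9,7): 7²+9² = 130 < 225 = 15² → obtuse
(288,300,84): 84²+288² = 90000 = 300² → right
(118,125,253): 118+125 ≤ 253, not a triangle
2 of the 5 are obtuse.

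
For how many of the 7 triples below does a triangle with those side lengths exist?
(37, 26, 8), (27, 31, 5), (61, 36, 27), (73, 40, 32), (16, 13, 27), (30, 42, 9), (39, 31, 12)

4

(8,26,37): 8+26 ≤ 37 → not valid
(5,27,31): 5+27 > 31 → valid
(27,36,61): 27+36 > 61 → valid
(32,40,73): 32+40 ≤ 73 → not valid
(13,16,27): 13+16 > 27 → valid
(9,30,42): 9+30 ≤ 42 → not valid
(12,31,39): 12+31 > 39 → valid
4 of the 7 triples form a triangle.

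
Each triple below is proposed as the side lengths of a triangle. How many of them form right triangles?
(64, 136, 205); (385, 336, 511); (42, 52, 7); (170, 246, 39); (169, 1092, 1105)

(64,136,205): 64+136 ≤ 205, not a triangle
(385,336,511): 336²+385² = 261121 = 511² → right
(42,52,7): 7+42 ≤ 52, not a triangle
(170,246,39): 39+170 ≤ 246, not a triangle
(169,1092,1105): 169²+1092² = 1221025 = 1105² → right
2 of the 5 are right.

2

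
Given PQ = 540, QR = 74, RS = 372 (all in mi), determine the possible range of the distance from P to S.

94 ≤ PS ≤ 986 mi

The maximum is all hops collinear in one direction: 540 + 74 + 372 = 986.
The longest hop is 540; the others sum to 446. Folding the others back against it leaves at least 540 − 446 = 94.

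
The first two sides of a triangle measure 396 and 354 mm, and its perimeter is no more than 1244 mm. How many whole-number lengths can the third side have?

452

Triangle inequality: 42 < x < 750. Perimeter ≤ 1244 gives x ≤ 1244 − 396 − 354 = 494.
So 42 < x ≤ 494; integers 43 through 494: 452 values.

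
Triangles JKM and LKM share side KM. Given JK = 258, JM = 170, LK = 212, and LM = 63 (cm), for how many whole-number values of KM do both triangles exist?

125

From triangle JKM: 88 < KM < 428.
From triangle LKM: 149 < KM < 275.
Intersection: 149 < KM < 275, so integers 150 through 274: 125 values.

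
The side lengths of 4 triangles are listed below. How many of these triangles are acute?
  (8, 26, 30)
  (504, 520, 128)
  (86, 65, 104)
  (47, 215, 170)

1

(8,26,30): 8²+26² = 740 < 900 = 30² → obtuse
(504,520,128): 128²+504² = 270400 = 520² → right
(86,65,104): 65²+86² = 11621 > 10816 = 104² → acute
(47,215,170): 47²+170² = 31109 < 46225 = 215² → obtuse
1 of the 4 is acute.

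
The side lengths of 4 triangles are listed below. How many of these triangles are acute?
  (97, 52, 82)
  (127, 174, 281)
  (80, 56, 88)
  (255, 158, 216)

3

(97,52,82): 52²+82² = 9428 > 9409 = 97² → acute
(127,174,281): 127²+174² = 46405 < 78961 = 281² → obtuse
(80,56,88): 56²+80² = 9536 > 7744 = 88² → acute
(255,158,216): 158²+216² = 71620 > 65025 = 255² → acute
3 of the 4 are acute.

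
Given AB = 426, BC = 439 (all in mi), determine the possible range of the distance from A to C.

By the triangle inequality, |426 − 439| ≤ AC ≤ 426 + 439.

13 ≤ AC ≤ 865 mi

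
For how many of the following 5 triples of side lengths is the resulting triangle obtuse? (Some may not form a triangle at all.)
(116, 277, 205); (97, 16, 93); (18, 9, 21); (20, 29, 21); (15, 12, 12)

(116,277,205): 116²+205² = 55481 < 76729 = 277² → obtuse
(97,16,93): 16²+93² = 8905 < 9409 = 97² → obtuse
(18,9,21): 9²+18² = 405 < 441 = 21² → obtuse
(20,29,21): 20²+21² = 841 = 29² → right
(15,12,12): 12²+12² = 288 > 225 = 15² → acute
3 of the 5 are obtuse.

3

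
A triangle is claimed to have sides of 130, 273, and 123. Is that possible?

No

The longest side is 273, but the other two sum to only 253.
253 < 273, so the triangle inequality fails.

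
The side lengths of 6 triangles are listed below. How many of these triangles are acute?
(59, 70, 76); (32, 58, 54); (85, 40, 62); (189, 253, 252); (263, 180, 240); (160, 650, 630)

(59,70,76): 59²+70² = 8381 > 5776 = 76² → acute
(32,58,54): 32²+54² = 3940 > 3364 = 58² → acute
(85,40,62): 40²+62² = 5444 < 7225 = 85² → obtuse
(189,253,252): 189²+252² = 99225 > 64009 = 253² → acute
(263,180,240): 180²+240² = 90000 > 69169 = 263² → acute
(160,650,630): 160²+630² = 422500 = 650² → right
4 of the 6 are acute.

4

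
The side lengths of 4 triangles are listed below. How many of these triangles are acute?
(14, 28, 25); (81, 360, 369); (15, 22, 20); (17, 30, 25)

(14,28,25): 14²+25² = 821 > 784 = 28² → acute
(81,360,369): 81²+360² = 136161 = 369² → right
(15,22,20): 15²+20² = 625 > 484 = 22² → acute
(17,30,25): 17²+25² = 914 > 900 = 30² → acute
3 of the 4 are acute.

3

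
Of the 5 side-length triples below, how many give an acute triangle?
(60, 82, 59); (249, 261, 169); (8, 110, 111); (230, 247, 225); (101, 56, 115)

4

(60,82,59): 59²+60² = 7081 > 6724 = 82² → acute
(249,261,169): 169²+249² = 90562 > 68121 = 261² → acute
(8,110,111): 8²+110² = 12164 < 12321 = 111² → obtuse
(230,247,225): 225²+230² = 103525 > 61009 = 247² → acute
(101,56,115): 56²+101² = 13337 > 13225 = 115² → acute
4 of the 5 are acute.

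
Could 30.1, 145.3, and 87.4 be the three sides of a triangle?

No

The longest side is 145.3, but the other two sum to only 117.5.
117.5 < 145.3, so the triangle inequality fails.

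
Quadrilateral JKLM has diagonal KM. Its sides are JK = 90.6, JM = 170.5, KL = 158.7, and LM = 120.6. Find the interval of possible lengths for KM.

79.9 < KM < 261.1

From triangle JKM: |90.6 − 170.5| < KM < 90.6 + 170.5, i.e. 79.9 < KM < 261.1.
From triangle LKM: 38.1 < KM < 279.3.
Both must hold, so KM lies in the intersection.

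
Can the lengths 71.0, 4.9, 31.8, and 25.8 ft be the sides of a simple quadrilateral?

For a quadrilateral, each side must be shorter than the sum of the others.
Here the longest side is 71.0, but the remaining 3 sides sum to only 62.5.

No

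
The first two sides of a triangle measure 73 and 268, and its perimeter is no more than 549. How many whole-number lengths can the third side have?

Triangle inequality: 195 < x < 341. Perimeter ≤ 549 gives x ≤ 549 − 73 − 268 = 208.
So 195 < x ≤ 208; integers 196 through 208: 13 values.

13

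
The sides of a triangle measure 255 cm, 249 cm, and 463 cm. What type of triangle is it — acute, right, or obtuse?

Compare the square of the longest side to the sum of squares of the other two: 249² + 255² = 127026 < 214369 = 463².

obtuse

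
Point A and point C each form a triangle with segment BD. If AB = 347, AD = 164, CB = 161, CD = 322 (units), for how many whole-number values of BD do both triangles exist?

From triangle ABD: 183 < BD < 511.
From triangle CBD: 161 < BD < 483.
Intersection: 183 < BD < 483, so integers 184 through 482: 299 values.

299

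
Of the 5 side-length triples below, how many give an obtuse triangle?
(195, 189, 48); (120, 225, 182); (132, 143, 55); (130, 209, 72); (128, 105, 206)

2

(195,189,48): 48²+189² = 38025 = 195² → right
(120,225,182): 120²+182² = 47524 < 50625 = 225² → obtuse
(132,143,55): 55²+132² = 20449 = 143² → right
(130,209,72): 72+130 ≤ 209, not a triangle
(128,105,206): 105²+128² = 27409 < 42436 = 206² → obtuse
2 of the 5 are obtuse.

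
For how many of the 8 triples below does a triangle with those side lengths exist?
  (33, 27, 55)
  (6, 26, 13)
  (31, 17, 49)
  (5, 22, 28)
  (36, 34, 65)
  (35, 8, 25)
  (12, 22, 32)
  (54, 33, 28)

(27,33,55): 27+33 > 55 → valid
(6,13,26): 6+13 ≤ 26 → not valid
(17,31,49): 17+31 ≤ 49 → not valid
(5,22,28): 5+22 ≤ 28 → not valid
(34,36,65): 34+36 > 65 → valid
(8,25,35): 8+25 ≤ 35 → not valid
(12,22,32): 12+22 > 32 → valid
(28,33,54): 28+33 > 54 → valid
4 of the 8 triples form a triangle.

4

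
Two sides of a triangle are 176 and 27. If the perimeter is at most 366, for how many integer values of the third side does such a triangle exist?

14

Triangle inequality: 149 < x < 203. Perimeter ≤ 366 gives x ≤ 366 − 176 − 27 = 163.
So 149 < x ≤ 163; integers 150 through 163: 14 values.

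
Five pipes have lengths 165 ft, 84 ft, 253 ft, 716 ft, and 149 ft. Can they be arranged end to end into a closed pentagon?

For a pentagon, each side must be shorter than the sum of the others.
Here the longest side is 716, but the remaining 4 sides sum to only 651.

No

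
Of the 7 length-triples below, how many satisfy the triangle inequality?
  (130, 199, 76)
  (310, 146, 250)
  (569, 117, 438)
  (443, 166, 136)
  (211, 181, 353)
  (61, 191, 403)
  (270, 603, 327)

(76,130,199): 76+130 > 199 → valid
(146,250,310): 146+250 > 310 → valid
(117,438,569): 117+438 ≤ 569 → not valid
(136,166,443): 136+166 ≤ 443 → not valid
(181,211,353): 181+211 > 353 → valid
(61,191,403): 61+191 ≤ 403 → not valid
(270,327,603): 270+327 ≤ 603 → not valid
3 of the 7 triples form a triangle.

3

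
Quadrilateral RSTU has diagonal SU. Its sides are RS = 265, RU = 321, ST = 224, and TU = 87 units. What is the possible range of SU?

137 < SU < 311

From triangle RSU: |265 − 321| < SU < 265 + 321, i.e. 56 < SU < 586.
From triangle TSU: 137 < SU < 311.
Both must hold, so SU lies in the intersection.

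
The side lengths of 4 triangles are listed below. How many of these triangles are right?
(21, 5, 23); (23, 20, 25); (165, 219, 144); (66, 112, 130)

(21,5,23): 5²+21² = 466 < 529 = 23² → obtuse
(23,20,25): 20²+23² = 929 > 625 = 25² → acute
(165,219,144): 144²+165² = 47961 = 219² → right
(66,112,130): 66²+112² = 16900 = 130² → right
2 of the 4 are right.

2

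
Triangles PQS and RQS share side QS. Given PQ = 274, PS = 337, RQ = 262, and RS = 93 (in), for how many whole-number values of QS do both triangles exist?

185

From triangle PQS: 63 < QS < 611.
From triangle RQS: 169 < QS < 355.
Intersection: 169 < QS < 355, so integers 170 through 354: 185 values.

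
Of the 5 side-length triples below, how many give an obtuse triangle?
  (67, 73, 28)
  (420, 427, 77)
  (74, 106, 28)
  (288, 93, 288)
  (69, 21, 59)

(67,73,28): 28²+67² = 5273 < 5329 = 73² → obtuse
(420,427,77): 77²+420² = 182329 = 427² → right
(74,106,28): 28+74 ≤ 106, not a triangle
(288,93,288): 93²+288² = 91593 > 82944 = 288² → acute
(69,21,59): 21²+59² = 3922 < 4761 = 69² → obtuse
2 of the 5 are obtuse.

2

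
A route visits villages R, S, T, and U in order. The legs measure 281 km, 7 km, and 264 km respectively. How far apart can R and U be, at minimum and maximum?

The maximum is all hops collinear in one direction: 281 + 7 + 264 = 552.
The longest hop is 281; the others sum to 271. Folding the others back against it leaves at least 281 − 271 = 10.

10 ≤ RU ≤ 552 km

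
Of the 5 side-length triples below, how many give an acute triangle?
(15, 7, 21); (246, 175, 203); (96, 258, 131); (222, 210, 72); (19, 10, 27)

1

(15,7,21): 7²+15² = 274 < 441 = 21² → obtuse
(246,175,203): 175²+203² = 71834 > 60516 = 246² → acute
(96,258,131): 96+131 ≤ 258, not a triangle
(222,210,72): 72²+210² = 49284 = 222² → right
(19,10,27): 10²+19² = 461 < 729 = 27² → obtuse
1 of the 5 is acute.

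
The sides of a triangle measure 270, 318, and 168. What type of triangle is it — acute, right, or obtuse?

right

Compare the square of the longest side to the sum of squares of the other two: 168² + 270² = 101124 = 318².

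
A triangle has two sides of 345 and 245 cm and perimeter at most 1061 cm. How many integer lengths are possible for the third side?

371

Triangle inequality: 100 < x < 590. Perimeter ≤ 1061 gives x ≤ 1061 − 345 − 245 = 471.
So 100 < x ≤ 471; integers 101 through 471: 371 values.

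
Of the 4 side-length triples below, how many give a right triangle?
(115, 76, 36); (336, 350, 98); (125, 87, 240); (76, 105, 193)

1

(115,76,36): 36+76 ≤ 115, not a triangle
(336,350,98): 98²+336² = 122500 = 350² → right
(125,87,240): 87+125 ≤ 240, not a triangle
(76,105,193): 76+105 ≤ 193, not a triangle
1 of the 4 is right.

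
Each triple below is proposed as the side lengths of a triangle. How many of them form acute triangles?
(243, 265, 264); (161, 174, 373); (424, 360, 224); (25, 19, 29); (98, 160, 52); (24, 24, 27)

3

(243,265,264): 243²+264² = 128745 > 70225 = 265² → acute
(161,174,373): 161+174 ≤ 373, not a triangle
(424,360,224): 224²+360² = 179776 = 424² → right
(25,19,29): 19²+25² = 986 > 841 = 29² → acute
(98,160,52): 52+98 ≤ 160, not a triangle
(24,24,27): 24²+24² = 1152 > 729 = 27² → acute
3 of the 6 are acute.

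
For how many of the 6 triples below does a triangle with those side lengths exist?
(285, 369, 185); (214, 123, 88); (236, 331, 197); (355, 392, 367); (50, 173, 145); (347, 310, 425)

(185,285,369): 185+285 > 369 → valid
(88,123,214): 88+123 ≤ 214 → not valid
(197,236,331): 197+236 > 331 → valid
(355,367,392): 355+367 > 392 → valid
(50,145,173): 50+145 > 173 → valid
(310,347,425): 310+347 > 425 → valid
5 of the 6 triples form a triangle.

5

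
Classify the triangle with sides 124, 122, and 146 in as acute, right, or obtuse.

acute

Compare the square of the longest side to the sum of squares of the other two: 122² + 124² = 30260 > 21316 = 146².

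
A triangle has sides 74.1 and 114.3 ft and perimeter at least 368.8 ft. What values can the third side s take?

180.4 ≤ s < 188.4 ft

Triangle inequality alone gives 40.2 < s < 188.4.
The perimeter condition gives s ≥ 368.8 − 74.1 − 114.3 = 180.4.
Intersecting the two: 180.4 ≤ s < 188.4.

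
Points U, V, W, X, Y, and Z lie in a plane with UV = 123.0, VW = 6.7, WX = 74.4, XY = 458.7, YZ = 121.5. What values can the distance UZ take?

The maximum is all hops collinear in one direction: 123.0 + 6.7 + 74.4 + 458.7 + 121.5 = 784.3.
The longest hop is 458.7; the others sum to 325.6. Folding the others back against it leaves at least 458.7 − 325.6 = 133.1.

133.1 ≤ UZ ≤ 784.3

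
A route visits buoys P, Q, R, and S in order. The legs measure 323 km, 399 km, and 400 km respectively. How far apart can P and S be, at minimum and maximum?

The maximum is all hops collinear in one direction: 323 + 399 + 400 = 1122.
The longest hop is 400; the others sum to 722. Since 400 ≤ 722, the path can fold back on itself completely, so the minimum distance is 0.

0 ≤ PS ≤ 1122 km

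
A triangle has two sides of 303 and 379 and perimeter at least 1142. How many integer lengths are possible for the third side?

Triangle inequality: 76 < x < 682. Perimeter ≥ 1142 gives x ≥ 1142 − 303 − 379 = 460.
So 460 ≤ x < 682; integers 460 through 681: 222 values.

222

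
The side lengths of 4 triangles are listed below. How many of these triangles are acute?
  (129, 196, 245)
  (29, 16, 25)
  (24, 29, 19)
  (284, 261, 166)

(129,196,245): 129²+196² = 55057 < 60025 = 245² → obtuse
(29,16,25): 16²+25² = 881 > 841 = 29² → acute
(24,29,19): 19²+24² = 937 > 841 = 29² → acute
(284,261,166): 166²+261² = 95677 > 80656 = 284² → acute
3 of the 4 are acute.

3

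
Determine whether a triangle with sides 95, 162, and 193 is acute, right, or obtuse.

Compare the square of the longest side to the sum of squares of the other two: 95² + 162² = 35269 < 37249 = 193².

obtuse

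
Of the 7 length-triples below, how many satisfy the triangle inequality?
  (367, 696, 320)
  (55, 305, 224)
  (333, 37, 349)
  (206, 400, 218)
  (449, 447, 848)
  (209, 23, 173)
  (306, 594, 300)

4

(320,367,696): 320+367 ≤ 696 → not valid
(55,224,305): 55+224 ≤ 305 → not valid
(37,333,349): 37+333 > 349 → valid
(206,218,400): 206+218 > 400 → valid
(447,449,848): 447+449 > 848 → valid
(23,173,209): 23+173 ≤ 209 → not valid
(300,306,594): 300+306 > 594 → valid
4 of the 7 triples form a triangle.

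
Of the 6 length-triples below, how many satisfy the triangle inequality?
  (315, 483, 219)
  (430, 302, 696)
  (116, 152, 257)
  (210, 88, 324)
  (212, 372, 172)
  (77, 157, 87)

5

(219,315,483): 219+315 > 483 → valid
(302,430,696): 302+430 > 696 → valid
(116,152,257): 116+152 > 257 → valid
(88,210,324): 88+210 ≤ 324 → not valid
(172,212,372): 172+212 > 372 → valid
(77,87,157): 77+87 > 157 → valid
5 of the 6 triples form a triangle.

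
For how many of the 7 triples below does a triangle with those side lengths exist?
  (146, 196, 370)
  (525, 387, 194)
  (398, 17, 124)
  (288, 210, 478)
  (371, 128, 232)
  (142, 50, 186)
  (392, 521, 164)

(146,196,370): 146+196 ≤ 370 → not valid
(194,387,525): 194+387 > 525 → valid
(17,124,398): 17+124 ≤ 398 → not valid
(210,288,478): 210+288 > 478 → valid
(128,232,371): 128+232 ≤ 371 → not valid
(50,142,186): 50+142 > 186 → valid
(164,392,521): 164+392 > 521 → valid
4 of the 7 triples form a triangle.

4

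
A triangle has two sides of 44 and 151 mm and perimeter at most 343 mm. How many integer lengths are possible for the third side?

41

Triangle inequality: 107 < x < 195. Perimeter ≤ 343 gives x ≤ 343 − 44 − 151 = 148.
So 107 < x ≤ 148; integers 108 through 148: 41 values.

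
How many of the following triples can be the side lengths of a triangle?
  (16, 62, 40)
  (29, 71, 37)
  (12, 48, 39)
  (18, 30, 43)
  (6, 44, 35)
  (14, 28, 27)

3

(16,40,62): 16+40 ≤ 62 → not valid
(29,37,71): 29+37 ≤ 71 → not valid
(12,39,48): 12+39 > 48 → valid
(18,30,43): 18+30 > 43 → valid
(6,35,44): 6+35 ≤ 44 → not valid
(14,27,28): 14+27 > 28 → valid
3 of the 6 triples form a triangle.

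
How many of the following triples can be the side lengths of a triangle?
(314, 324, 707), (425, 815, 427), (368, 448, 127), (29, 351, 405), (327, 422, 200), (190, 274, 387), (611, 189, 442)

(314,324,707): 314+324 ≤ 707 → not valid
(425,427,815): 425+427 > 815 → valid
(127,368,448): 127+368 > 448 → valid
(29,351,405): 29+351 ≤ 405 → not valid
(200,327,422): 200+327 > 422 → valid
(190,274,387): 190+274 > 387 → valid
(189,442,611): 189+442 > 611 → valid
5 of the 7 triples form a triangle.

5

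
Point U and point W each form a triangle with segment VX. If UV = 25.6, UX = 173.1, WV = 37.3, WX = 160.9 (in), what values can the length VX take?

From triangle UVX: |25.6 − 173.1| < VX < 25.6 + 173.1, i.e. 147.5 < VX < 198.7.
From triangle WVX: 123.6 < VX < 198.2.
Both must hold, so VX lies in the intersection.

147.5 < VX < 198.2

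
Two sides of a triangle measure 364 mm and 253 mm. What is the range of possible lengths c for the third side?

111 < c < 617 (mm)

By the triangle inequality, c must be less than 364 + 253 = 617 and greater than |364 − 253| = 111.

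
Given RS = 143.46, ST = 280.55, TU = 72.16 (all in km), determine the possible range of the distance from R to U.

64.93 ≤ RU ≤ 496.17 km

The maximum is all hops collinear in one direction: 143.46 + 280.55 + 72.16 = 496.17.
The longest hop is 280.55; the others sum to 215.62. Folding the others back against it leaves at least 280.55 − 215.62 = 64.93.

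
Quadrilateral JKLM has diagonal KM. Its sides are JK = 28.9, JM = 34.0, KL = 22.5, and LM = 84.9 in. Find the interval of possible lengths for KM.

From triangle JKM: |28.9 − 34.0| < KM < 28.9 + 34.0, i.e. 5.1 < KM < 62.9.
From triangle LKM: 62.4 < KM < 107.4.
Both must hold, so KM lies in the intersection.

62.4 < KM < 62.9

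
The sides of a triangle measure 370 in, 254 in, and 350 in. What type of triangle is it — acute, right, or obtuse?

acute

Compare the square of the longest side to the sum of squares of the other two: 254² + 350² = 187016 > 136900 = 370².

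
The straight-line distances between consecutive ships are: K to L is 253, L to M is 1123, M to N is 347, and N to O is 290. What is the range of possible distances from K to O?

The maximum is all hops collinear in one direction: 253 + 1123 + 347 + 290 = 2013.
The longest hop is 1123; the others sum to 890. Folding the others back against it leaves at least 1123 − 890 = 233.

233 ≤ KO ≤ 2013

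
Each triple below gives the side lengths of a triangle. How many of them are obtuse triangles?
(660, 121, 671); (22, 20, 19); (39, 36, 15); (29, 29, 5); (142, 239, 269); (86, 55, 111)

(660,121,671): 121²+660² = 450241 = 671² → right
(22,20,19): 19²+20² = 761 > 484 = 22² → acute
(39,36,15): 15²+36² = 1521 = 39² → right
(29,29,5): 5²+29² = 866 > 841 = 29² → acute
(142,239,269): 142²+239² = 77285 > 72361 = 269² → acute
(86,55,111): 55²+86² = 10421 < 12321 = 111² → obtuse
1 of the 6 is obtuse.

1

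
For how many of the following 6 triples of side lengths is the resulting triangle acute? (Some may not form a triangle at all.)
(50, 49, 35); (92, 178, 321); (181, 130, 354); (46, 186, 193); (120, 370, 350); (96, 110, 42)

1

(50,49,35): 35²+49² = 3626 > 2500 = 50² → acute
(92,178,321): 92+178 ≤ 321, not a triangle
(181,130,354): 130+181 ≤ 354, not a triangle
(46,186,193): 46²+186² = 36712 < 37249 = 193² → obtuse
(120,370,350): 120²+350² = 136900 = 370² → right
(96,110,42): 42²+96² = 10980 < 12100 = 110² → obtuse
1 of the 6 is acute.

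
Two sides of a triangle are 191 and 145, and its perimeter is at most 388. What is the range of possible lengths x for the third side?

46 < x ≤ 52

Triangle inequality alone gives 46 < x < 336.
The perimeter condition gives x ≤ 388 − 191 − 145 = 52.
Intersecting the two: 46 < x ≤ 52.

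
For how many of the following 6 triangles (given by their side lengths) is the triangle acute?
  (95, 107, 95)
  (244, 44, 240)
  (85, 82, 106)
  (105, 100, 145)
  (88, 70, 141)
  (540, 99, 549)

2

(95,107,95): 95²+95² = 18050 > 11449 = 107² → acute
(244,44,240): 44²+240² = 59536 = 244² → right
(85,82,106): 82²+85² = 13949 > 11236 = 106² → acute
(105,100,145): 100²+105² = 21025 = 145² → right
(88,70,141): 70²+88² = 12644 < 19881 = 141² → obtuse
(540,99,549): 99²+540² = 301401 = 549² → right
2 of the 6 are acute.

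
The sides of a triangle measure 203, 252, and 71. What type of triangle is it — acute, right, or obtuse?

Compare the square of the longest side to the sum of squares of the other two: 71² + 203² = 46250 < 63504 = 252².

obtuse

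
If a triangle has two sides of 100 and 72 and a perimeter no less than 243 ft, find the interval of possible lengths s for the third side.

71 ≤ s < 172

Triangle inequality alone gives 28 < s < 172.
The perimeter condition gives s ≥ 243 − 100 − 72 = 71.
Intersecting the two: 71 ≤ s < 172.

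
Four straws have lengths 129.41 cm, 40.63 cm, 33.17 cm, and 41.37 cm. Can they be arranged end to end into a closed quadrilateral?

No

For a quadrilateral, each side must be shorter than the sum of the others.
Here the longest side is 129.41, but the remaining 3 sides sum to only 115.17.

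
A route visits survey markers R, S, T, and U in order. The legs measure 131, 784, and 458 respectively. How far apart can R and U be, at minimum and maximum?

195 ≤ RU ≤ 1373

The maximum is all hops collinear in one direction: 131 + 784 + 458 = 1373.
The longest hop is 784; the others sum to 589. Folding the others back against it leaves at least 784 − 589 = 195.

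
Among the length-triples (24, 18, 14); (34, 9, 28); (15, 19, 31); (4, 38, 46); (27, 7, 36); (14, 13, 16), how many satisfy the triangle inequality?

4

(14,18,24): 14+18 > 24 → valid
(9,28,34): 9+28 > 34 → valid
(15,19,31): 15+19 > 31 → valid
(4,38,46): 4+38 ≤ 46 → not valid
(7,27,36): 7+27 ≤ 36 → not valid
(13,14,16): 13+14 > 16 → valid
4 of the 6 triples form a triangle.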